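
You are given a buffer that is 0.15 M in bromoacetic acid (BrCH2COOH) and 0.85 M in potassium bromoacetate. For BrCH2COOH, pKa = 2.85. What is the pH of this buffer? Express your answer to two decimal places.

pH = 3.60

Using pH = pKa + log([base]/[acid]) with [base]/[acid] = 0.85/0.15:
pH = 2.85 + (+0.753) = 3.60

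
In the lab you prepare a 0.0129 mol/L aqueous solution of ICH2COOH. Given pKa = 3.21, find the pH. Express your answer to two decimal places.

pH = 2.60

ICH2COOH ⇌ ICH2COO- + H+
Ka = 10^(−3.21) = 6.17 × 10^-4
Let x = [H+] at equilibrium. Ka = x²/(0.0129 − x).
x is not negligible relative to C₀; solve x² + 0.000617·x − 7.96e-06 = 0.
x = (−Ka + √(Ka² + 4·Ka·C₀))/2 = 2.53 × 10^-3 M
pH = −log[H+] = −log(2.53 × 10^-3) = 2.60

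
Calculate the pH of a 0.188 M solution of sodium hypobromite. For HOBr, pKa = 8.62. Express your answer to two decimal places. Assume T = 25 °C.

OBr- is the conjugate base of the weak acid HOBr.
Ka = 10^(−8.62) = 2.40 × 10^-9
Kb = Kw/Ka = 1.0×10^-14 / 2.40 × 10^-9 = 4.17 × 10^-6
From the ICE table, Kb = x²/(0.188 − x) = 4.17 × 10^-6.
Since Kb ≪ C₀, x ≈ √(Kb·C₀) = 8.85 × 10^-4 M.
(x/C₀ = 0.47% < 5%, so the approximation holds.)
pOH = 3.05, so pH = 14.00 − pOH = 10.95

pH = 10.95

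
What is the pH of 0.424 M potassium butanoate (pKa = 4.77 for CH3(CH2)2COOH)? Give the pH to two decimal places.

pH = 9.20

CH3(CH2)2COO- is the conjugate base of the weak acid CH3(CH2)2COOH.
Ka = 10^(−4.77) = 1.70 × 10^-5
Kb = Kw/Ka = 1.0×10^-14 / 1.70 × 10^-5 = 5.88 × 10^-10
Kb = [OH-]²/(0.424 − [OH-]) = 5.88 × 10^-10
Assume [OH-] ≪ 0.424: [OH-] ≈ √(5.88 × 10^-10 × 0.424) = 1.58 × 10^-5 M
pOH = −log(1.58 × 10^-5) = 4.80; pH = 14.00 − 4.80 = 9.20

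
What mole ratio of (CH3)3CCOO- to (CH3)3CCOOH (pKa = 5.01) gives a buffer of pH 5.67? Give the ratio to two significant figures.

pH = pKa + log(r) ⇒ log(r) = 5.67 − 5.01 = +0.66
r = [(CH3)3CCOO-]/[(CH3)3CCOOH] = 10^(+0.66) = 4.57

ratio = 4.6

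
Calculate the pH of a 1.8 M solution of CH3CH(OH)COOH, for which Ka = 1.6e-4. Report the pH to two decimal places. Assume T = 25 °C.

pH = 1.77

CH3CH(OH)COOH ⇌ CH3CH(OH)COO- + H+
Ka = [H+]²/(1.8 − [H+]) = 1.6 × 10^-4
Assume [H+] ≪ 1.8: [H+] ≈ √(1.6 × 10^-4 × 1.8) = 1.70 × 10^-2 M
Check: 0.94% ionized — well under 5%, approximation valid.
pH = −log[H+] = −log(1.70 × 10^-2) = 1.77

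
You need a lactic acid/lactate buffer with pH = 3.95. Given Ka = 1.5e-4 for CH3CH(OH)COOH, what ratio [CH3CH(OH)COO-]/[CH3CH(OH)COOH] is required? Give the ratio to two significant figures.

ratio = 1.3

pKa = -log(1.5 × 10^-4) = 3.824
pH = pKa + log(r) ⇒ log(r) = 3.95 − 3.824 = +0.126
r = [CH3CH(OH)COO-]/[CH3CH(OH)COOH] = 10^(+0.126) = 1.34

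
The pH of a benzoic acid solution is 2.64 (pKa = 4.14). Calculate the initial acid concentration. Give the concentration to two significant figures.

[H+] = 10^(-2.64) = 2.29 × 10^-3 M = x
Ka = 10^(−4.14) = 7.24 × 10^-5
Ka = x²/(C₀ − x) ⇒ C₀ = x + x²/Ka
C₀ = 2.29 × 10^-3 + (2.29 × 10^-3)²/(7.24 × 10^-5) = 7.47 × 10^-2 M

C₀ = 7.5 × 10^-2 M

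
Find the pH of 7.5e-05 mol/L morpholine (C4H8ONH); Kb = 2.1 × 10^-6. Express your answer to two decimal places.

C4H8ONH + H2O ⇌ C4H8ONH2+ + OH-
From the ICE table, Kb = [OH-]²/(7.5e-05 − [OH-]) = 2.1 × 10^-6.
The 5% rule fails; solving [OH-]² + Kb·[OH-] − Kb·C₀ = 0 exactly:
[OH-] = (−Kb + √(Kb² + 4·Kb·C₀))/2 = 1.15 × 10^-5 M
pOH = −log(1.15 × 10^-5) = 4.94; pH = 14.00 − 4.94 = 9.06

pH = 9.06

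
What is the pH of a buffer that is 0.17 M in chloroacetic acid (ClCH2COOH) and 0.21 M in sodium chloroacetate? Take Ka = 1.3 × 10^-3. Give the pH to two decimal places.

pKa = −log(1.3 × 10^-3) = 2.886
pH = pKa + log([A⁻]/[HA]) = 2.886 + log(0.21/0.17)
pH = 2.886 + (+0.092) = 2.98

pH = 2.98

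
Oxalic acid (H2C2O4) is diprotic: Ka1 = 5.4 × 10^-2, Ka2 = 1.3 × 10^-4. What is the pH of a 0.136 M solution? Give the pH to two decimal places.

pH = 1.20

Since Ka1 ≫ Ka2, the first ionization dominates [H+].
Ka1 = x²/(0.136 − x) = 5.4 × 10^-2
Solving the quadratic: x = (−Ka1 + √(Ka1² + 4·Ka1·C₀))/2 = 6.28 × 10^-2 M
pH = −log(6.28 × 10^-2) = 1.20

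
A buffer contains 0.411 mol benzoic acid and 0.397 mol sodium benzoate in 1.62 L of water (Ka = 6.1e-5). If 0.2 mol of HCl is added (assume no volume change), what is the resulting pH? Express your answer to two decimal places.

pH = 3.72

After neutralization: n(C6H5COOH) = 0.611 mol, n(C6H5COO-) = 0.197 mol.
pKa = −log(6.1 × 10^-5) = 4.215
pH = pKa + log(n_C6H5COO-/n_C6H5COOH) = 4.215 + log(0.197/0.611) = 4.215 + (-0.492)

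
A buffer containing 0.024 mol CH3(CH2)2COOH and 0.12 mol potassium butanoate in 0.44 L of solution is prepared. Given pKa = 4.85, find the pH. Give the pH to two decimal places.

Using pH = pKa + log([base]/[acid]) with [base]/[acid] = 0.12/0.024:
pH = 4.85 + (+0.699) = 5.55

pH = 5.55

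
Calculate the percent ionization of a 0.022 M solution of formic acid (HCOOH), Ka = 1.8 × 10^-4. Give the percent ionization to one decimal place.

HCOOH ⇌ HCOO- + H+; let x = [H+] at equilibrium.
Ka = x²/(C₀ − x); solving the quadratic gives x = 1.90 × 10^-3 M.
% ionization = x/C₀ × 100% = 1.90 × 10^-3/0.022 × 100% = 8.6%

8.6%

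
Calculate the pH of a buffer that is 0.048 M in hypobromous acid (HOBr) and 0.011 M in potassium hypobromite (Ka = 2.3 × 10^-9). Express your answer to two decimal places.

pH = 8.00

pKa = −log(2.3 × 10^-9) = 8.638
Henderson–Hasselbalch: pH = pKa + log([OBr-]/[HOBr]) = 8.638 + log(0.011/0.048)
pH = 8.638 + (-0.640) = 8.00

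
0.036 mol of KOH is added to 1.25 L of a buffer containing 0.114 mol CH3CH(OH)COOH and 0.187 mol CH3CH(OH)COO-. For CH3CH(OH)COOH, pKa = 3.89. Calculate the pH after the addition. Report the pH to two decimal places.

pH = 4.35

OH- converts CH3CH(OH)COOH to CH3CH(OH)COO-: CH3CH(OH)COOH → 0.078 mol, CH3CH(OH)COO- → 0.223 mol.
pH = pKa + log(n_CH3CH(OH)COO-/n_CH3CH(OH)COOH) = 3.89 + log(0.223/0.078) = 3.89 + (+0.456)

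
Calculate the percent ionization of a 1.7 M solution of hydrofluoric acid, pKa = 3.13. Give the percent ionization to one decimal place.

HF ⇌ F- + H+; let x = [H+] at equilibrium.
Ka = 10^(−3.13) = 7.41 × 10^-4
x ≈ √(Ka·C₀) = √(7.41 × 10^-4 × 1.7) = 3.55 × 10^-2 M
% ionization = x/C₀ × 100% = 3.55 × 10^-2/1.7 × 100% = 2.1%

2.1%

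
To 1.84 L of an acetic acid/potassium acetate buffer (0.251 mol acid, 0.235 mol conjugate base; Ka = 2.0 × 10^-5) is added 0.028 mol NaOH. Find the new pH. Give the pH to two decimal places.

After neutralization: n(CH3COOH) = 0.223 mol, n(CH3COO-) = 0.263 mol.
pKa = −log(2.0 × 10^-5) = 4.699
Henderson–Hasselbalch with mole ratio 0.263/0.223: pH = 4.699 + (+0.072)

pH = 4.77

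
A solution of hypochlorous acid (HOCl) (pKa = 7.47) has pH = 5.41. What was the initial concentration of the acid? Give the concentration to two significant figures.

C₀ = 4.5 × 10^-4 M

[H+] = 10^(-5.41) = 3.89 × 10^-6 M = x
Ka = 10^(−7.47) = 3.39 × 10^-8
Ka = x²/(C₀ − x) ⇒ C₀ = x + x²/Ka
C₀ = 3.89 × 10^-6 + (3.89 × 10^-6)²/(3.39 × 10^-8) = 4.50 × 10^-4 M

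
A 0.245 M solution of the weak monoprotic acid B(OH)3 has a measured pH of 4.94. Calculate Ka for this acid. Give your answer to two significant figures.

[H+] = 10^(-4.94) = 1.15 × 10^-5 M
At equilibrium [HA] = 0.245 − 1.15 × 10^-5 = 2.45 × 10^-1 M
Ka = [H+][A-]/[HA] = (1.15 × 10^-5)² / 2.45 × 10^-1 = 5.4 × 10^-10

Ka = 5.4 × 10^-10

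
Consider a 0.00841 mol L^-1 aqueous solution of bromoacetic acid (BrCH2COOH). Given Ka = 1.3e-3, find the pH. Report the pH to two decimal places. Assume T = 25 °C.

BrCH2COOH ⇌ BrCH2COO- + H+
Let x = [H+] at equilibrium. Ka = x²/(0.00841 − x).
The 5% rule fails; solving x² + Ka·x − Ka·C₀ = 0 exactly:
x = [−0.0013 + √(0.0013² + 4.37e-05)]/2 = 2.72 × 10^-3 M
pH = −log[H+] = −log(2.72 × 10^-3) = 2.57

pH = 2.57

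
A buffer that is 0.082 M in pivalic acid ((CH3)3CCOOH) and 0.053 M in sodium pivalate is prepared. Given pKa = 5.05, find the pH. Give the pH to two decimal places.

pH = 4.86

pH = pKa + log([A⁻]/[HA]) = 5.05 + log(0.053/0.082)
pH = 5.05 + (-0.190) = 4.86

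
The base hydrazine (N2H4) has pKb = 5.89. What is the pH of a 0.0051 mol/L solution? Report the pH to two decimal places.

N2H4 + H2O ⇌ N2H5+ + OH-
Kb = 10^(−5.89) = 1.29 × 10^-6
Kb = x²/(0.0051 − x) = 1.29 × 10^-6
Since Kb ≪ C₀, x ≈ √(Kb·C₀) = 8.11 × 10^-5 M.
Check: 1.6% ionized — well under 5%, approximation valid.
pOH = 4.09, so pH = 14.00 − pOH = 9.91

pH = 9.91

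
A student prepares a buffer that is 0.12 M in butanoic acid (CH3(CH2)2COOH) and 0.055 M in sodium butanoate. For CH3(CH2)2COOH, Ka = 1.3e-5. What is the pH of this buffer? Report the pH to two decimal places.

pH = 4.55

pKa = −log(1.3 × 10^-5) = 4.886
Using pH = pKa + log([base]/[acid]) with [base]/[acid] = 0.055/0.12:
pH = 4.886 + (-0.339) = 4.55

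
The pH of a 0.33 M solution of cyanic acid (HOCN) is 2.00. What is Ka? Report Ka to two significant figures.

[H+] = 10^(-2.00) = 1.00 × 10^-2 M
At equilibrium [HA] = 0.33 − 1.00 × 10^-2 = 3.20 × 10^-1 M
Ka = [H+][A-]/[HA] = (1.00 × 10^-2)² / 3.20 × 10^-1 = 3.1 × 10^-4

Ka = 3.1 × 10^-4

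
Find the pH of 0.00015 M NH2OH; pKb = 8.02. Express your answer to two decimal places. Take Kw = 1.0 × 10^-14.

pH = 8.08

NH2OH + H2O ⇌ NH3OH+ + OH-
Kb = 10^(−8.02) = 9.55 × 10^-9
Let x = [OH-] at equilibrium. Kb = x²/(0.00015 − x).
Neglecting x in the denominator: x = √(9.55 × 10^-9 × 0.00015) = 1.20 × 10^-6 M
Check: 0.8% ionized — well under 5%, approximation valid.
pOH = 5.92, so pH = 14.00 − pOH = 8.08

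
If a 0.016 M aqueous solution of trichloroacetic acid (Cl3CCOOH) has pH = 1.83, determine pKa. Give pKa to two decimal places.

pKa = 0.74

[H+] = 10^(-1.83) = 1.48 × 10^-2 M
At equilibrium [HA] = 0.016 − 1.48 × 10^-2 = 1.20 × 10^-3 M
Ka = [H+][A-]/[HA] = (1.48 × 10^-2)² / 1.20 × 10^-3 = 1.83 × 10^-1
pKa = -log(1.83 × 10^-1) = 0.74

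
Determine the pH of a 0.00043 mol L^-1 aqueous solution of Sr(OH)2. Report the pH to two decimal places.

pH = 10.93

Sr(OH)2 is a strong base (each formula unit releases 2 OH-); [OH-] = 0.00086 M.
pOH = -log(0.00086) = 3.07
pH = 14.00 - 3.07 = 10.93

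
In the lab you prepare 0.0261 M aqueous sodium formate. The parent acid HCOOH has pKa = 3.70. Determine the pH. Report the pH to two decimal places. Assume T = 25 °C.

HCOO- is the conjugate base of the weak acid HCOOH.
Ka = 10^(−3.70) = 2.00 × 10^-4
Kb = Kw/Ka = 1.0×10^-14 / 2.00 × 10^-4 = 5.00 × 10^-11
Kb = x²/(0.0261 − x) = 5.00 × 10^-11
Neglecting x in the denominator: x = √(5.00 × 10^-11 × 0.0261) = 1.14 × 10^-6 M
Check: 0.0044% ionized — well under 5%, approximation valid.
pOH = −log(1.14 × 10^-6) = 5.94; pH = 14.00 − 5.94 = 8.06

pH = 8.06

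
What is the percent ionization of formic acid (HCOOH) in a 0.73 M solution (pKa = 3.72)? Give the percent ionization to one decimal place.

HCOOH ⇌ HCOO- + H+; let x = [H+] at equilibrium.
Ka = 10^(−3.72) = 1.91 × 10^-4
x ≈ √(Ka·C₀) = √(1.91 × 10^-4 × 0.73) = 1.18 × 10^-2 M
% ionization = x/C₀ × 100% = 1.18 × 10^-2/0.73 × 100% = 1.6%

1.6%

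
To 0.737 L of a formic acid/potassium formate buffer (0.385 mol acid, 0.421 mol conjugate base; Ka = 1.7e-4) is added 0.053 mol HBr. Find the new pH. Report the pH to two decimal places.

Added H+ converts HCOO- to HCOOH: HCOOH → 0.438 mol, HCOO- → 0.368 mol.
pKa = −log(1.7 × 10^-4) = 3.770
pH = pKa + log(n_HCOO-/n_HCOOH) = 3.770 + log(0.368/0.438) = 3.770 + (-0.076)

pH = 3.69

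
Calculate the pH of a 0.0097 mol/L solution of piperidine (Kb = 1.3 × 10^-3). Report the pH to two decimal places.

C5H10NH + H2O ⇌ C5H10NH2+ + OH-
Kb = [OH-]²/(0.0097 − [OH-]) = 1.3 × 10^-3
[OH-] is not negligible relative to C₀; solve [OH-]² + 0.0013·[OH-] − 1.26e-05 = 0.
[OH-] = (−Kb + √(Kb² + 4·Kb·C₀))/2 = 2.96 × 10^-3 M
pOH = 2.53, so pH = 14.00 − pOH = 11.47

pH = 11.47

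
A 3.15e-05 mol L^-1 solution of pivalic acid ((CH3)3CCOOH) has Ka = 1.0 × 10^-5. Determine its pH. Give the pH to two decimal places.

(CH3)3CCOOH ⇌ (CH3)3CCOO- + H+
Ka = x²/(3.15e-05 − x) = 1.0 × 10^-5
Here C₀/Ka ≈ 3.15, so the small-x approximation fails. Use the quadratic:
x = (−Ka + √(Ka² + 4·Ka·C₀))/2 = 1.34 × 10^-5 M
pH = −log[H+] = −log(1.34 × 10^-5) = 4.87

pH = 4.87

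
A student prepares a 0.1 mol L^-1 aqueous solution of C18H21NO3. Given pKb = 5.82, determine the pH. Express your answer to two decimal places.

C18H21NO3 + H2O ⇌ C18H22NO3+ + OH-
Kb = 10^(−5.82) = 1.51 × 10^-6
Kb = [OH-]²/(0.1 − [OH-]) = 1.51 × 10^-6
Since Kb ≪ C₀, [OH-] ≈ √(Kb·C₀) = 3.89 × 10^-4 M.
pOH = 3.41, so pH = 14.00 − pOH = 10.59

pH = 10.59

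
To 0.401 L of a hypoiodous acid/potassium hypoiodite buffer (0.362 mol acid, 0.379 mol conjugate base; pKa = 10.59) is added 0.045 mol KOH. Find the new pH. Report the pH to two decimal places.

pH = 10.72

After neutralization: n(HOI) = 0.317 mol, n(OI-) = 0.424 mol.
Henderson–Hasselbalch with mole ratio 0.424/0.317: pH = 10.59 + (+0.126)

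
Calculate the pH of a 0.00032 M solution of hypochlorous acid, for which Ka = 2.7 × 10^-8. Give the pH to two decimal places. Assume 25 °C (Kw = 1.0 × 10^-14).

pH = 5.53

HOCl ⇌ OCl- + H+
Let x = [H+] at equilibrium. Ka = x²/(0.00032 − x).
Since Ka ≪ C₀, x ≈ √(Ka·C₀) = 2.94 × 10^-6 M.
(x/C₀ = 0.92% < 5%, so the approximation holds.)
pH = −log(2.94 × 10^-6) = 5.53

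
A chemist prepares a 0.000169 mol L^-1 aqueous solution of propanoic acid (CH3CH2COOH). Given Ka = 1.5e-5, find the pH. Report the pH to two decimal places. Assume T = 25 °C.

pH = 4.36

CH3CH2COOH ⇌ CH3CH2COO- + H+
Ka = [H+]²/(0.000169 − [H+]) = 1.5 × 10^-5
Here C₀/Ka ≈ 11.3, so the small-[H+] approximation fails. Use the quadratic:
[H+] = (−Ka + √(Ka² + 4·Ka·C₀))/2 = 4.34 × 10^-5 M
pH = −log(4.34 × 10^-5) = 4.36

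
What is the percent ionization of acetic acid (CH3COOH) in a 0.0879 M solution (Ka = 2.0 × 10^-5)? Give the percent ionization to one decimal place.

CH3COOH ⇌ CH3COO- + H+; let x = [H+] at equilibrium.
x ≈ √(Ka·C₀) = √(2.0 × 10^-5 × 0.0879) = 1.33 × 10^-3 M
% ionization = x/C₀ × 100% = 1.33 × 10^-3/0.0879 × 100% = 1.5%

1.5%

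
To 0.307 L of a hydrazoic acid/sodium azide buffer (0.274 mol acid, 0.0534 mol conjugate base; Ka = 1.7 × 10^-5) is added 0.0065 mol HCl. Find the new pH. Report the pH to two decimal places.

pH = 3.99

Added H+ converts N3- to HN3: HN3 → 0.281 mol, N3- → 0.0469 mol.
pKa = −log(1.7 × 10^-5) = 4.770
pH = pKa + log(n_N3-/n_HN3) = 4.770 + log(0.0469/0.281) = 4.770 + (-0.778)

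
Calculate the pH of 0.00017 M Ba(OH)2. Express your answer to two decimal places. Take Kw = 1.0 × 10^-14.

Ba(OH)2 is a strong base (each formula unit releases 2 OH-); [OH-] = 0.00034 M.
pOH = -log(0.00034) = 3.47
pH = 14.00 - 3.47 = 10.53

pH = 10.53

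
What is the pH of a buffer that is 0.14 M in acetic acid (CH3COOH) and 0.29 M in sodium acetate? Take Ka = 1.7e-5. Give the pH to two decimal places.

pH = 5.09

pKa = −log(1.7 × 10^-5) = 4.770
Using pH = pKa + log([base]/[acid]) with [base]/[acid] = 0.29/0.14:
pH = 4.770 + (+0.316) = 5.09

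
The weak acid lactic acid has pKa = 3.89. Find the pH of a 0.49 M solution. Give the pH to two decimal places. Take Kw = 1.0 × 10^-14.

pH = 2.10

CH3CH(OH)COOH ⇌ CH3CH(OH)COO- + H+
Ka = 10^(−3.89) = 1.29 × 10^-4
Ka = x²/(0.49 − x) = 1.29 × 10^-4
Since Ka ≪ C₀, x ≈ √(Ka·C₀) = 7.95 × 10^-3 M.
(x/C₀ = 1.6% < 5%, so the approximation holds.)
pH = −log(7.95 × 10^-3) = 2.10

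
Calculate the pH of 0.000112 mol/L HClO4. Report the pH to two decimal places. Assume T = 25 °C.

HClO4 is a strong acid and dissociates completely, so [H+] = 0.000112 M.
pH = -log(0.000112) = 3.95

pH = 3.95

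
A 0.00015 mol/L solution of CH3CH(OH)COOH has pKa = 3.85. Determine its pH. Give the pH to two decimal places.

CH3CH(OH)COOH ⇌ CH3CH(OH)COO- + H+
Ka = 10^(−3.85) = 1.41 × 10^-4
Ka = [H+]²/(0.00015 − [H+]) = 1.41 × 10^-4
The 5% rule fails; solving [H+]² + Ka·[H+] − Ka·C₀ = 0 exactly:
[H+] = (−Ka + √(Ka² + 4·Ka·C₀))/2 = 9.11 × 10^-5 M
pH = −log(9.11 × 10^-5) = 4.04

pH = 4.04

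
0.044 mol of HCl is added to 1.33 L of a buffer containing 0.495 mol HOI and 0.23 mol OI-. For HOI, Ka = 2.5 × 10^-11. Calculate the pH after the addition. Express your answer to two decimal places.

pH = 10.14

After neutralization: n(HOI) = 0.539 mol, n(OI-) = 0.186 mol.
pKa = −log(2.5 × 10^-11) = 10.602
pH = pKa + log(n_OI-/n_HOI) = 10.602 + log(0.186/0.539) = 10.602 + (-0.462)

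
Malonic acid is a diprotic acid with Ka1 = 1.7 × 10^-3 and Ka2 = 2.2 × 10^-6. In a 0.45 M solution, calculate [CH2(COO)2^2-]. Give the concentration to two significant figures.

2.2 × 10^-6 M

First ionization gives [H+] ≈ [CH2(COOH)COO-] = 2.68 × 10^-2 M.
Second step: Ka2 = [H+][CH2(COO)2^2-]/[CH2(COOH)COO-] ≈ [CH2(COO)2^2-] (since [H+] ≈ [CH2(COOH)COO-]).
So [CH2(COO)2^2-] ≈ Ka2.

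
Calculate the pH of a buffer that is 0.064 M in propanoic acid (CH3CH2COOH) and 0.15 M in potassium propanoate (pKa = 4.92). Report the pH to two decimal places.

pH = pKa + log([A⁻]/[HA]) = 4.92 + log(0.15/0.064)
pH = 4.92 + (+0.370) = 5.29

pH = 5.29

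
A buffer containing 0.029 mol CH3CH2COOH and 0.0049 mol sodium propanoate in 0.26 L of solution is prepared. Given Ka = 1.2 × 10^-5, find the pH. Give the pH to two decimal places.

pH = 4.15

pKa = −log(1.2 × 10^-5) = 4.921
Using pH = pKa + log([base]/[acid]) with [base]/[acid] = 0.0049/0.029:
pH = 4.921 + (-0.772) = 4.15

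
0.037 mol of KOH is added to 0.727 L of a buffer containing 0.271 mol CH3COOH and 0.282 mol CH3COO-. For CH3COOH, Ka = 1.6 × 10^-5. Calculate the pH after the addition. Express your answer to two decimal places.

OH- converts CH3COOH to CH3COO-: CH3COOH → 0.234 mol, CH3COO- → 0.319 mol.
pKa = −log(1.6 × 10^-5) = 4.796
pH = pKa + log([A⁻]/[HA]) = 4.796 + log(0.319/0.234) = 4.796 +0.135

pH = 4.93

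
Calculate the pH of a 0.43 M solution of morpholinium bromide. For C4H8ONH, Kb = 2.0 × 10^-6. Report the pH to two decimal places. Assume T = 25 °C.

C4H8ONH2+ is the conjugate acid of the weak base C4H8ONH.
Ka = Kw/Kb = 1.0×10^-14 / 2.0 × 10^-6 = 5.00 × 10^-9
Ka = x²/(0.43 − x) = 5.00 × 10^-9
Assume x ≪ 0.43: x ≈ √(5.00 × 10^-9 × 0.43) = 4.64 × 10^-5 M
pH = −log[H+] = −log(4.64 × 10^-5) = 4.33

pH = 4.33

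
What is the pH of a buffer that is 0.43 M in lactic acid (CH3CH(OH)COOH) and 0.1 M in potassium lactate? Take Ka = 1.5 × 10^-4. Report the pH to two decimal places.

pH = 3.19

pKa = −log(1.5 × 10^-4) = 3.824
Using pH = pKa + log([base]/[acid]) with [base]/[acid] = 0.1/0.43:
pH = 3.824 + (-0.633) = 3.19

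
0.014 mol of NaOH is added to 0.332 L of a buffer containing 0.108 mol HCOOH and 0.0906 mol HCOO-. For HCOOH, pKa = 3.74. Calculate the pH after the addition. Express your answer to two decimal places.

OH- converts HCOOH to HCOO-: HCOOH → 0.094 mol, HCOO- → 0.105 mol.
Henderson–Hasselbalch with mole ratio 0.105/0.094: pH = 3.74 + (+0.048)

pH = 3.79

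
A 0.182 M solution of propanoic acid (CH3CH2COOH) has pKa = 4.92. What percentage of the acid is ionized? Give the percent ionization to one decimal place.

0.8%

CH3CH2COOH ⇌ CH3CH2COO- + H+; let x = [H+] at equilibrium.
Ka = 10^(−4.92) = 1.20 × 10^-5
x ≈ √(Ka·C₀) = √(1.20 × 10^-5 × 0.182) = 1.48 × 10^-3 M
Fraction ionized = 1.48 × 10^-3 / 0.182 = 0.0081 → 0.8%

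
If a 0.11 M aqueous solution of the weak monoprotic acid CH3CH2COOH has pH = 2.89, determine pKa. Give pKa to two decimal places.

pKa = 4.82

[H+] = 10^(-2.89) = 1.29 × 10^-3 M
At equilibrium [HA] = 0.11 − 1.29 × 10^-3 = 1.09 × 10^-1 M
Ka = [H+][A-]/[HA] = (1.29 × 10^-3)² / 1.09 × 10^-1 = 1.53 × 10^-5
pKa = -log(1.53 × 10^-5) = 4.82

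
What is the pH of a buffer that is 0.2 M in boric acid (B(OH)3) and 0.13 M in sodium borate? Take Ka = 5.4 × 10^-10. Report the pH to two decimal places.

pH = 9.08

pKa = −log(5.4 × 10^-10) = 9.268
Henderson–Hasselbalch: pH = pKa + log([B(OH)4-]/[B(OH)3]) = 9.268 + log(0.13/0.2)
pH = 9.268 + (-0.187) = 9.08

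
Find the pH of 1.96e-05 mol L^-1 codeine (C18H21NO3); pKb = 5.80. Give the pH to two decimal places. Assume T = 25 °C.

pH = 8.68

C18H21NO3 + H2O ⇌ C18H22NO3+ + OH-
Kb = 10^(−5.80) = 1.58 × 10^-6
Let x = [OH-] at equilibrium. Kb = x²/(1.96e-05 − x).
Here C₀/Kb ≈ 12.4, so the small-x approximation fails. Use the quadratic:
x = (−Kb + √(Kb² + 4·Kb·C₀))/2 = 4.83 × 10^-6 M
pOH = −log(4.83 × 10^-6) = 5.32; pH = 14.00 − 5.32 = 8.68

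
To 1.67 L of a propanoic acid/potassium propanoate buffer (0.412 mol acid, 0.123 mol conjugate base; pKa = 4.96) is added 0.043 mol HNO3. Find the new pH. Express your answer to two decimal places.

Added H+ converts CH3CH2COO- to CH3CH2COOH: CH3CH2COOH → 0.455 mol, CH3CH2COO- → 0.08 mol.
Henderson–Hasselbalch with mole ratio 0.08/0.455: pH = 4.96 + (-0.755)

pH = 4.21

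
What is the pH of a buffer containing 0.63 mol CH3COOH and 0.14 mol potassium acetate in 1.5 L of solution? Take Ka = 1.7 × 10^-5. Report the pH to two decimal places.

pKa = −log(1.7 × 10^-5) = 4.770
pH = pKa + log([A⁻]/[HA]) = 4.770 + log(0.14/0.63)
pH = 4.770 + (-0.653) = 4.12

pH = 4.12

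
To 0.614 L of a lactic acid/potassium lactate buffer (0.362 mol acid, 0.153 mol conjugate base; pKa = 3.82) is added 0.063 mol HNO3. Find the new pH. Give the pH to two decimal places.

Added H+ converts CH3CH(OH)COO- to CH3CH(OH)COOH: CH3CH(OH)COOH → 0.425 mol, CH3CH(OH)COO- → 0.09 mol.
pH = pKa + log(n_CH3CH(OH)COO-/n_CH3CH(OH)COOH) = 3.82 + log(0.09/0.425) = 3.82 + (-0.674)

pH = 3.15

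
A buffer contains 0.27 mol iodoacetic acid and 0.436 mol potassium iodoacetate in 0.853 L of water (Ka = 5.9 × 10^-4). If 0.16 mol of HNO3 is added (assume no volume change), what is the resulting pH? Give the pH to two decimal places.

pH = 3.04

Added H+ converts ICH2COO- to ICH2COOH: ICH2COOH → 0.43 mol, ICH2COO- → 0.276 mol.
pKa = −log(5.9 × 10^-4) = 3.229
pH = pKa + log(n_ICH2COO-/n_ICH2COOH) = 3.229 + log(0.276/0.43) = 3.229 + (-0.193)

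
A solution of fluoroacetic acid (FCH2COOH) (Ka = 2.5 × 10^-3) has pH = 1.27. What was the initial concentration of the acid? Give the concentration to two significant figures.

[H+] = 10^(-1.27) = 5.37 × 10^-2 M = x
Ka = x²/(C₀ − x) ⇒ C₀ = x + x²/Ka
C₀ = 5.37 × 10^-2 + (5.37 × 10^-2)²/(2.5 × 10^-3) = 1.21 M

C₀ = 1.2 M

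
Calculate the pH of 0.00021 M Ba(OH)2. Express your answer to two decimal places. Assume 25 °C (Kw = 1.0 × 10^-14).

pH = 10.62

Ba(OH)2 is a strong base (each formula unit releases 2 OH-); [OH-] = 0.00042 M.
pOH = -log(0.00042) = 3.38
pH = 14.00 - 3.38 = 10.62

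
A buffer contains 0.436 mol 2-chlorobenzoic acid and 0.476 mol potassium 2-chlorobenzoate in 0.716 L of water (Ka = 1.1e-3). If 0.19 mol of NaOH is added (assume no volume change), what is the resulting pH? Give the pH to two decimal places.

pH = 3.39

OH- converts ClC6H4COOH to ClC6H4COO-: ClC6H4COOH → 0.246 mol, ClC6H4COO- → 0.666 mol.
pKa = −log(1.1 × 10^-3) = 2.959
pH = pKa + log(n_ClC6H4COO-/n_ClC6H4COOH) = 2.959 + log(0.666/0.246) = 2.959 + (+0.433)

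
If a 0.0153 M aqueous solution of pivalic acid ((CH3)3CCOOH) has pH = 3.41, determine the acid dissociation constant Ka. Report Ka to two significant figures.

[H+] = 10^(-3.41) = 3.89 × 10^-4 M
At equilibrium [HA] = 0.0153 − 3.89 × 10^-4 = 1.49 × 10^-2 M
Ka = [H+][A-]/[HA] = (3.89 × 10^-4)² / 1.49 × 10^-2 = 1.0 × 10^-5

Ka = 1.0 × 10^-5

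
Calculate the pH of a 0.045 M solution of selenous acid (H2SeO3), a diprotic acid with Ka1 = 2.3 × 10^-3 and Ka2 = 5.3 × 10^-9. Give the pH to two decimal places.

pH = 2.04

Since Ka1 ≫ Ka2, the first ionization dominates [H+].
Ka1 = x²/(0.045 − x) = 2.3 × 10^-3
Solving the quadratic: x = (−Ka1 + √(Ka1² + 4·Ka1·C₀))/2 = 9.09 × 10^-3 M
pH = −log(9.09 × 10^-3) = 2.04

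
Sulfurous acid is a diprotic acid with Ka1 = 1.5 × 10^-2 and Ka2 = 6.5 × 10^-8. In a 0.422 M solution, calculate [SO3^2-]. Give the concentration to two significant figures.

First ionization gives [H+] ≈ [HSO3-] = 7.24 × 10^-2 M.
Second step: Ka2 = [H+][SO3^2-]/[HSO3-] ≈ [SO3^2-] (since [H+] ≈ [HSO3-]).
So [SO3^2-] ≈ Ka2.

6.5 × 10^-8 M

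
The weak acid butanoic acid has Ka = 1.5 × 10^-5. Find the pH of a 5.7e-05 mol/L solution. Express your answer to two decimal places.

CH3(CH2)2COOH ⇌ CH3(CH2)2COO- + H+
Ka = x²/(5.7e-05 − x) = 1.5 × 10^-5
Here C₀/Ka ≈ 3.8, so the small-x approximation fails. Use the quadratic:
x = (−Ka + √(Ka² + 4·Ka·C₀))/2 = 2.27 × 10^-5 M
pH = −log[H+] = −log(2.27 × 10^-5) = 4.64

pH = 4.64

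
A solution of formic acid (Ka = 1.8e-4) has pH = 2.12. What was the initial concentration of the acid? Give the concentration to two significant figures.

C₀ = 3.3 × 10^-1 M

[H+] = 10^(-2.12) = 7.59 × 10^-3 M = x
Ka = x²/(C₀ − x) ⇒ C₀ = x + x²/Ka
C₀ = 7.59 × 10^-3 + (7.59 × 10^-3)²/(1.8 × 10^-4) = 3.28 × 10^-1 M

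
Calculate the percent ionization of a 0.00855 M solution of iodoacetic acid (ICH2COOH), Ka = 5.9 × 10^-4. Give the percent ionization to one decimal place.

23.0%

ICH2COOH ⇌ ICH2COO- + H+; let x = [H+] at equilibrium.
Solve x² + 0.00059x − 5.04e-06 = 0 → x = 1.97 × 10^-3 M
Fraction ionized = 1.97 × 10^-3 / 0.00855 = 0.2304 → 23.0%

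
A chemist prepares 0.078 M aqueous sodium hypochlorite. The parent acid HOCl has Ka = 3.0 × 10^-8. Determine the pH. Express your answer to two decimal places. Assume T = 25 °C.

pH = 10.21

OCl- is the conjugate base of the weak acid HOCl.
Kb = Kw/Ka = 1.0×10^-14 / 3.0 × 10^-8 = 3.33 × 10^-7
Kb = x²/(0.078 − x) = 3.33 × 10^-7
Neglecting x in the denominator: x = √(3.33 × 10^-7 × 0.078) = 1.61 × 10^-4 M
pOH = 3.79, so pH = 14.00 − pOH = 10.21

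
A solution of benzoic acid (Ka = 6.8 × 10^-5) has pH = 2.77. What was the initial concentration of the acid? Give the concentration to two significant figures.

[H+] = 10^(-2.77) = 1.70 × 10^-3 M = x
Ka = x²/(C₀ − x) ⇒ C₀ = x + x²/Ka
C₀ = 1.70 × 10^-3 + (1.70 × 10^-3)²/(6.8 × 10^-5) = 4.42 × 10^-2 M

C₀ = 4.4 × 10^-2 M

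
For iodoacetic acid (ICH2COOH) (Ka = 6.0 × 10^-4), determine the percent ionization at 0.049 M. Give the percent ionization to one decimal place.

10.5%

ICH2COOH ⇌ ICH2COO- + H+; let x = [H+] at equilibrium.
Ka = x²/(C₀ − x); solving the quadratic gives x = 5.13 × 10^-3 M.
% ionization = x/C₀ × 100% = 5.13 × 10^-3/0.049 × 100% = 10.5%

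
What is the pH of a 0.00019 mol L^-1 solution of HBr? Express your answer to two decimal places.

pH = 3.72

HBr is a strong acid and dissociates completely, so [H+] = 0.00019 M.
pH = -log(0.00019) = 3.72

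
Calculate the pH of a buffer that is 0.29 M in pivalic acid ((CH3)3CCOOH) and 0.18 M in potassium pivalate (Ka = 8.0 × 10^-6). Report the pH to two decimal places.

pKa = −log(8.0 × 10^-6) = 5.097
Using pH = pKa + log([base]/[acid]) with [base]/[acid] = 0.18/0.29:
pH = 5.097 + (-0.207) = 4.89

pH = 4.89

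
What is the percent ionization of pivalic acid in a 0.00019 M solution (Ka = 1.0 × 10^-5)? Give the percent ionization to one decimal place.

20.5%

(CH3)3CCOOH ⇌ (CH3)3CCOO- + H+; let x = [H+] at equilibrium.
Solve x² + 1e-05x − 1.9e-09 = 0 → x = 3.89 × 10^-5 M
% ionization = x/C₀ × 100% = 3.89 × 10^-5/0.00019 × 100% = 20.5%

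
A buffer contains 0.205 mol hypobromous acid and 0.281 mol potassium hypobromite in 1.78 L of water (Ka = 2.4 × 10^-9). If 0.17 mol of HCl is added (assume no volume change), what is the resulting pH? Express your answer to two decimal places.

Added H+ converts OBr- to HOBr: HOBr → 0.375 mol, OBr- → 0.111 mol.
pKa = −log(2.4 × 10^-9) = 8.620
pH = pKa + log(n_OBr-/n_HOBr) = 8.620 + log(0.111/0.375) = 8.620 + (-0.529)

pH = 8.09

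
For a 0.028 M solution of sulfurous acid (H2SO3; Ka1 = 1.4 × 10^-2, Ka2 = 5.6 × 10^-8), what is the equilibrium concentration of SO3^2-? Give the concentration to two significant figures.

First ionization gives [H+] ≈ [HSO3-] = 1.40 × 10^-2 M.
Second step: Ka2 = [H+][SO3^2-]/[HSO3-] ≈ [SO3^2-] (since [H+] ≈ [HSO3-]).
So [SO3^2-] ≈ Ka2.

5.6 × 10^-8 M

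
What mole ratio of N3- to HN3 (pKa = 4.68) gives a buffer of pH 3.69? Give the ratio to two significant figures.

ratio = 0.10

pH = pKa + log(r) ⇒ log(r) = 3.69 − 4.68 = -0.99
r = [N3-]/[HN3] = 10^(-0.99) = 0.102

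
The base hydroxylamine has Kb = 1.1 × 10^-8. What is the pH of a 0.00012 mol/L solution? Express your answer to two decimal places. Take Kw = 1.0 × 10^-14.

pH = 8.06

NH2OH + H2O ⇌ NH3OH+ + OH-
Kb = [OH-]²/(0.00012 − [OH-]) = 1.1 × 10^-8
Neglecting [OH-] in the denominator: [OH-] = √(1.1 × 10^-8 × 0.00012) = 1.15 × 10^-6 M
([OH-]/C₀ = 0.96% < 5%, so the approximation holds.)
pOH = 5.94, so pH = 14.00 − pOH = 8.06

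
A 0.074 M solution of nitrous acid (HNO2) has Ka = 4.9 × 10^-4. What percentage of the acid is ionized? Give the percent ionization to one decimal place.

HNO2 ⇌ NO2- + H+; let x = [H+] at equilibrium.
Ka = x²/(C₀ − x); solving the quadratic gives x = 5.78 × 10^-3 M.
% ionization = x/C₀ × 100% = 5.78 × 10^-3/0.074 × 100% = 7.8%

7.8%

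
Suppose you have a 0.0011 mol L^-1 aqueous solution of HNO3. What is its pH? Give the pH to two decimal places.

pH = 2.96

HNO3 is a strong acid and dissociates completely, so [H+] = 0.0011 M.
pH = -log(0.0011) = 2.96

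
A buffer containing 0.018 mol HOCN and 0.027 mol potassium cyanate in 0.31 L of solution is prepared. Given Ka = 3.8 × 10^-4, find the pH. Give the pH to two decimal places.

pKa = −log(3.8 × 10^-4) = 3.420
pH = pKa + log([A⁻]/[HA]) = 3.420 + log(0.027/0.018)
pH = 3.420 + (+0.176) = 3.60

pH = 3.60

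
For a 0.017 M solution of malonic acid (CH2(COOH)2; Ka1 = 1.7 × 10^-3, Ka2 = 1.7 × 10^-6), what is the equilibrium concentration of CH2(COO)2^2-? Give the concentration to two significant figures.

1.7 × 10^-6 M

First ionization gives [H+] ≈ [CH2(COOH)COO-] = 4.59 × 10^-3 M.
Second step: Ka2 = [H+][CH2(COO)2^2-]/[CH2(COOH)COO-] ≈ [CH2(COO)2^2-] (since [H+] ≈ [CH2(COOH)COO-]).
So [CH2(COO)2^2-] ≈ Ka2.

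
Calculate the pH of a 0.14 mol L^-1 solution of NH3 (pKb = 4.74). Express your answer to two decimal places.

pH = 11.20

NH3 + H2O ⇌ NH4+ + OH-
Kb = 10^(−4.74) = 1.82 × 10^-5
Kb = [OH-]²/(0.14 − [OH-]) = 1.82 × 10^-5
Since Kb ≪ C₀, [OH-] ≈ √(Kb·C₀) = 1.60 × 10^-3 M.
([OH-]/C₀ = 1.1% < 5%, so the approximation holds.)
pOH = −log(1.60 × 10^-3) = 2.80; pH = 14.00 − 2.80 = 11.20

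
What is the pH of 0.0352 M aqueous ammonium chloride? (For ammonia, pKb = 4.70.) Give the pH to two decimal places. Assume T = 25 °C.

pH = 5.38

NH4+ is the conjugate acid of the weak base NH3.
Kb = 10^(−4.70) = 2.00 × 10^-5
Ka = Kw/Kb = 1.0×10^-14 / 2.00 × 10^-5 = 5.00 × 10^-10
From the ICE table, Ka = [H+]²/(0.0352 − [H+]) = 5.00 × 10^-10.
Neglecting [H+] in the denominator: [H+] = √(5.00 × 10^-10 × 0.0352) = 4.20 × 10^-6 M
Check: 0.012% ionized — well under 5%, approximation valid.
pH = −log(4.20 × 10^-6) = 5.38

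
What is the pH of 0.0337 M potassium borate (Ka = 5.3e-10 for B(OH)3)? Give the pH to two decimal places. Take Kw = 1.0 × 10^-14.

pH = 10.90

B(OH)4- is the conjugate base of the weak acid B(OH)3.
Kb = Kw/Ka = 1.0×10^-14 / 5.3 × 10^-10 = 1.89 × 10^-5
Kb = x²/(0.0337 − x) = 1.89 × 10^-5
Assume x ≪ 0.0337: x ≈ √(1.89 × 10^-5 × 0.0337) = 7.98 × 10^-4 M
pOH = 3.10, so pH = 14.00 − pOH = 10.90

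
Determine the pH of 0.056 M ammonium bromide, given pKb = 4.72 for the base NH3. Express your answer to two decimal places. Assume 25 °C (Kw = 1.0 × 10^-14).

pH = 5.27

NH4+ is the conjugate acid of the weak base NH3.
Kb = 10^(−4.72) = 1.91 × 10^-5
Ka = Kw/Kb = 1.0×10^-14 / 1.91 × 10^-5 = 5.24 × 10^-10
From the ICE table, Ka = [H+]²/(0.056 − [H+]) = 5.24 × 10^-10.
Neglecting [H+] in the denominator: [H+] = √(5.24 × 10^-10 × 0.056) = 5.42 × 10^-6 M
pH = −log(5.42 × 10^-6) = 5.27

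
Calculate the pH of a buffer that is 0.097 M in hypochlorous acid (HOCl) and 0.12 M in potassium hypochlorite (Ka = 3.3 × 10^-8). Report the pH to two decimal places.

pKa = −log(3.3 × 10^-8) = 7.481
Henderson–Hasselbalch: pH = pKa + log([OCl-]/[HOCl]) = 7.481 + log(0.12/0.097)
pH = 7.481 + (+0.092) = 7.57

pH = 7.57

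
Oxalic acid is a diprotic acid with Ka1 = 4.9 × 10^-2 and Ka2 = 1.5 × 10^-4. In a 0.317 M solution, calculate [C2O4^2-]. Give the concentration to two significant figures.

1.5 × 10^-4 M

First ionization gives [H+] ≈ [HC2O4-] = 1.03 × 10^-1 M.
Second step: Ka2 = [H+][C2O4^2-]/[HC2O4-] ≈ [C2O4^2-] (since [H+] ≈ [HC2O4-]).
So [C2O4^2-] ≈ Ka2.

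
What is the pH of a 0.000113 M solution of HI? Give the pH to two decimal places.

pH = 3.95

HI is a strong acid and dissociates completely, so [H+] = 0.000113 M.
pH = -log(0.000113) = 3.95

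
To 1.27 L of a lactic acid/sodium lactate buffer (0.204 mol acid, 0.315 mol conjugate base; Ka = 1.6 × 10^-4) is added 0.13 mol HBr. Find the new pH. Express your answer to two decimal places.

Added H+ converts CH3CH(OH)COO- to CH3CH(OH)COOH: CH3CH(OH)COOH → 0.334 mol, CH3CH(OH)COO- → 0.185 mol.
pKa = −log(1.6 × 10^-4) = 3.796
pH = pKa + log([A⁻]/[HA]) = 3.796 + log(0.185/0.334) = 3.796 -0.257

pH = 3.54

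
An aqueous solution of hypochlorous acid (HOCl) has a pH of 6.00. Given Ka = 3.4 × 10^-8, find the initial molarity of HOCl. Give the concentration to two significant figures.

[H+] = 10^(-6.00) = 1.00 × 10^-6 M = x
Ka = x²/(C₀ − x) ⇒ C₀ = x + x²/Ka
C₀ = 1.00 × 10^-6 + (1.00 × 10^-6)²/(3.4 × 10^-8) = 3.04 × 10^-5 M

C₀ = 3.0 × 10^-5 M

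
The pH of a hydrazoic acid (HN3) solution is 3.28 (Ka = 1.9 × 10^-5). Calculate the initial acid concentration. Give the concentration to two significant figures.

[H+] = 10^(-3.28) = 5.25 × 10^-4 M = x
Ka = x²/(C₀ − x) ⇒ C₀ = x + x²/Ka
C₀ = 5.25 × 10^-4 + (5.25 × 10^-4)²/(1.9 × 10^-5) = 1.50 × 10^-2 M

C₀ = 1.5 × 10^-2 M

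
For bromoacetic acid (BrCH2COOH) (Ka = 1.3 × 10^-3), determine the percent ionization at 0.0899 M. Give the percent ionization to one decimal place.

11.3%

BrCH2COOH ⇌ BrCH2COO- + H+; let x = [H+] at equilibrium.
Solve x² + 0.0013x − 0.000117 = 0 → x = 1.02 × 10^-2 M
Fraction ionized = 1.02 × 10^-2 / 0.0899 = 0.1135 → 11.3%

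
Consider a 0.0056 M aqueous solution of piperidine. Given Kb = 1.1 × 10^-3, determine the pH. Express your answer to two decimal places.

pH = 11.30

C5H10NH + H2O ⇌ C5H10NH2+ + OH-
Let x = [OH-] at equilibrium. Kb = x²/(0.0056 − x).
The 5% rule fails; solving x² + Kb·x − Kb·C₀ = 0 exactly:
x = (−Kb + √(Kb² + 4·Kb·C₀))/2 = 1.99 × 10^-3 M
pOH = 2.70, so pH = 14.00 − pOH = 11.30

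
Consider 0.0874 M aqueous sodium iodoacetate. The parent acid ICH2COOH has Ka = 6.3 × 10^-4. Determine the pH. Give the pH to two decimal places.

ICH2COO- is the conjugate base of the weak acid ICH2COOH.
Kb = Kw/Ka = 1.0×10^-14 / 6.3 × 10^-4 = 1.59 × 10^-11
Kb = [OH-]²/(0.0874 − [OH-]) = 1.59 × 10^-11
Neglecting [OH-] in the denominator: [OH-] = √(1.59 × 10^-11 × 0.0874) = 1.18 × 10^-6 M
([OH-]/C₀ = 0.0013% < 5%, so the approximation holds.)
pOH = −log(1.18 × 10^-6) = 5.93; pH = 14.00 − 5.93 = 8.07

pH = 8.07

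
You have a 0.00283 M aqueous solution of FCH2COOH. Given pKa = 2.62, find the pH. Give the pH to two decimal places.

FCH2COOH ⇌ FCH2COO- + H+
Ka = 10^(−2.62) = 2.40 × 10^-3
Let x = [H+] at equilibrium. Ka = x²/(0.00283 − x).
Here C₀/Ka ≈ 1.18, so the small-x approximation fails. Use the quadratic:
x = [−0.0024 + √(0.0024² + 2.72e-05)]/2 = 1.67 × 10^-3 M
pH = −log(1.67 × 10^-3) = 2.78

pH = 2.78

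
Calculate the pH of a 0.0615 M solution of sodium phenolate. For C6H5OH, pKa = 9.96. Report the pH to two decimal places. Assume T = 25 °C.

C6H5O- is the conjugate base of the weak acid C6H5OH.
Ka = 10^(−9.96) = 1.10 × 10^-10
Kb = Kw/Ka = 1.0×10^-14 / 1.10 × 10^-10 = 9.09 × 10^-5
From the ICE table, Kb = [OH-]²/(0.0615 − [OH-]) = 9.09 × 10^-5.
Since Kb ≪ C₀, [OH-] ≈ √(Kb·C₀) = 2.36 × 10^-3 M.
pOH = −log(2.36 × 10^-3) = 2.63; pH = 14.00 − 2.63 = 11.37

pH = 11.37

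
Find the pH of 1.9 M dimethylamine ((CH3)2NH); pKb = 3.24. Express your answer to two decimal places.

(CH3)2NH + H2O ⇌ (CH3)2NH2+ + OH-
Kb = 10^(−3.24) = 5.75 × 10^-4
Kb = [OH-]²/(1.9 − [OH-]) = 5.75 × 10^-4
Neglecting [OH-] in the denominator: [OH-] = √(5.75 × 10^-4 × 1.9) = 3.31 × 10^-2 M
([OH-]/C₀ = 1.7% < 5%, so the approximation holds.)
pOH = −log(3.31 × 10^-2) = 1.48; pH = 14.00 − 1.48 = 12.52

pH = 12.52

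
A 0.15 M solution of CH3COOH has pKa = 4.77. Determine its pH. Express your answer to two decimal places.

CH3COOH ⇌ CH3COO- + H+
Ka = 10^(−4.77) = 1.70 × 10^-5
From the ICE table, Ka = [H+]²/(0.15 − [H+]) = 1.70 × 10^-5.
Assume [H+] ≪ 0.15: [H+] ≈ √(1.70 × 10^-5 × 0.15) = 1.60 × 10^-3 M
pH = −log(1.60 × 10^-3) = 2.80

pH = 2.80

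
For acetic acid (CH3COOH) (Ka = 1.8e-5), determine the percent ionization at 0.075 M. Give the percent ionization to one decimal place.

1.5%

CH3COOH ⇌ CH3COO- + H+; let x = [H+] at equilibrium.
x ≈ √(Ka·C₀) = √(1.8 × 10^-5 × 0.075) = 1.16 × 10^-3 M
Fraction ionized = 1.16 × 10^-3 / 0.075 = 0.0155 → 1.5%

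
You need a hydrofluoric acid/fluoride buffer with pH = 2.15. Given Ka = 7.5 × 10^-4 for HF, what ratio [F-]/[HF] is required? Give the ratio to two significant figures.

ratio = 0.11

pKa = -log(7.5 × 10^-4) = 3.125
pH = pKa + log(r) ⇒ log(r) = 2.15 − 3.125 = -0.975
r = [F-]/[HF] = 10^(-0.975) = 0.106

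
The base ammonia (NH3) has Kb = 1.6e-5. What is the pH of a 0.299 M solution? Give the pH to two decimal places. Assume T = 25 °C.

NH3 + H2O ⇌ NH4+ + OH-
From the ICE table, Kb = x²/(0.299 − x) = 1.6 × 10^-5.
Assume x ≪ 0.299: x ≈ √(1.6 × 10^-5 × 0.299) = 2.19 × 10^-3 M
pOH = 2.66, so pH = 14.00 − pOH = 11.34

pH = 11.34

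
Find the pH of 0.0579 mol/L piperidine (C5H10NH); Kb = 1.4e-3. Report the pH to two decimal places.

pH = 11.92

C5H10NH + H2O ⇌ C5H10NH2+ + OH-
Kb = [OH-]²/(0.0579 − [OH-]) = 1.4 × 10^-3
Here C₀/Kb ≈ 41.4, so the small-[OH-] approximation fails. Use the quadratic:
[OH-] = [−0.0014 + √(0.0014² + 0.000324)]/2 = 8.33 × 10^-3 M
pOH = 2.08, so pH = 14.00 − pOH = 11.92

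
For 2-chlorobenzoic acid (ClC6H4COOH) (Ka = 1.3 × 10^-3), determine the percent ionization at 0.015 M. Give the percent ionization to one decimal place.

25.4%

ClC6H4COOH ⇌ ClC6H4COO- + H+; let x = [H+] at equilibrium.
Solve x² + 0.0013x − 1.95e-05 = 0 → x = 3.81 × 10^-3 M
% ionization = x/C₀ × 100% = 3.81 × 10^-3/0.015 × 100% = 25.4%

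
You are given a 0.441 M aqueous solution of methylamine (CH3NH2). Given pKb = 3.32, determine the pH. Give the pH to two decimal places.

CH3NH2 + H2O ⇌ CH3NH3+ + OH-
Kb = 10^(−3.32) = 4.79 × 10^-4
Let x = [OH-] at equilibrium. Kb = x²/(0.441 − x).
Assume x ≪ 0.441: x ≈ √(4.79 × 10^-4 × 0.441) = 1.45 × 10^-2 M
pOH = 1.84, so pH = 14.00 − pOH = 12.16

pH = 12.16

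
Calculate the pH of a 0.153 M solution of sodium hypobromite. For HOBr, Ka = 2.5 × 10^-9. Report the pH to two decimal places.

pH = 10.89

OBr- is the conjugate base of the weak acid HOBr.
Kb = Kw/Ka = 1.0×10^-14 / 2.5 × 10^-9 = 4.00 × 10^-6
Let x = [OH-] at equilibrium. Kb = x²/(0.153 − x).
Since Kb ≪ C₀, x ≈ √(Kb·C₀) = 7.82 × 10^-4 M.
pOH = 3.11, so pH = 14.00 − pOH = 10.89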